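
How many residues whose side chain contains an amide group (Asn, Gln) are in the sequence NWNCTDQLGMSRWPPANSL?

4

Matching residues: N1, N3, Q7, N17.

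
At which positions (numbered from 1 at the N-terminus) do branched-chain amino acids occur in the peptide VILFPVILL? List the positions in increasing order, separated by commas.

1, 2, 3, 6, 7, 8, 9

V, L, and I make up the branched-chain aliphatic group.
Matching residues: V1, I2, L3, V6, I7, L8, L9.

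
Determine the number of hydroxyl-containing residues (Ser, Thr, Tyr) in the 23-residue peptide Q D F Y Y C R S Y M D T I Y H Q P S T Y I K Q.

Matching residues: Y4, Y5, S8, Y9, T12, Y14, S18, T19, Y20.

9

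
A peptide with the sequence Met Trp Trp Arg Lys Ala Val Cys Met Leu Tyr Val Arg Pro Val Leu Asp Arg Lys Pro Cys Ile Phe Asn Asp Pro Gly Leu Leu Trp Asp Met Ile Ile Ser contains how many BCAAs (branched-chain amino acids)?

Valine (V), leucine (L), and isoleucine (I) are the branched-chain amino acids.
Matching residues: Val7, Leu10, Val12, Val15, Leu16, Ile22, Leu28, Leu29, Ile33, Ile34.

10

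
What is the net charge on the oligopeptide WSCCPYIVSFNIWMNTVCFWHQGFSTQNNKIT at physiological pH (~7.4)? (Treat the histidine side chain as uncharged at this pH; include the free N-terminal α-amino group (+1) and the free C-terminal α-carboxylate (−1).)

+1

At pH ~7.4 the Lys and Arg side chains are protonated (+1), the Asp and Glu side chains are deprotonated (−1), and with His taken as neutral all other side chains carry no charge.
Positive (K, R): K30 → +1.
Negative (D, E): none → −0.
The N-terminus (+1) and C-terminus (−1) cancel.
Net charge = (+1) + (−0) = +1.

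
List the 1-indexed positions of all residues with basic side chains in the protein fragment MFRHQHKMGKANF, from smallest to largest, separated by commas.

The basic amino acids are Lys (K), Arg (R), and His (H).
Matching residues: R3, H4, H6, K7, K10.

3, 4, 6, 7, 10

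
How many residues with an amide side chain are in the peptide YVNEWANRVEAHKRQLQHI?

4

Asparagine (N) and glutamine (Q) have uncharged amide side chains.
Matching residues: N3, N7, Q15, Q17.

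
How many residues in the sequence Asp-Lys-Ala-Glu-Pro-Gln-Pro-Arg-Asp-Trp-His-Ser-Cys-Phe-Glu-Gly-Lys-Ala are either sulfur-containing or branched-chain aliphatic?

Sulfur-containing: C, M. Branched-chain aliphatic: I, L, V.
Sulfur-containing residues here: Cys13 (1).
Branched-chain aliphatic residues here: none (0).
The two groups share no amino acid, so total = 1 + 0 = 1.

1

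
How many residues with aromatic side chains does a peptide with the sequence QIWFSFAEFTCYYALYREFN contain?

Phenylalanine (F), tryptophan (W), and tyrosine (Y) have aromatic ring side chains.
Matching residues: W3, F4, F6, F9, Y12, Y13, Y16, F19.

8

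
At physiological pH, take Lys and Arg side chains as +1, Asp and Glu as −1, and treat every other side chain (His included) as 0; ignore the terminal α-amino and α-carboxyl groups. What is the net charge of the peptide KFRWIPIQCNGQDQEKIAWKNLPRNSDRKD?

Positive (K, R): K1, R3, K16, K20, R24, R28, K29 → +7.
Negative (D, E): D13, E15, D27, D30 → −4.
Net charge = (+7) + (−4) = +3.

+3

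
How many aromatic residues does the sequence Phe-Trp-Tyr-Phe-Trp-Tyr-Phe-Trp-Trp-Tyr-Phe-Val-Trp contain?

F, W, and Y each carry an aromatic ring on the side chain.
Matching residues: Phe1, Trp2, Tyr3, Phe4, Trp5, Tyr6, Phe7, Trp8, Trp9, Tyr10, Phe11, Trp13.

12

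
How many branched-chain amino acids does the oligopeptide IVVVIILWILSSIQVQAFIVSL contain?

Valine (V), leucine (L), and isoleucine (I) are the branched-chain amino acids.
Matching residues: I1, V2, V3, V4, I5, I6, L7, I9, L10, I13, V15, I19, V20, L22.

14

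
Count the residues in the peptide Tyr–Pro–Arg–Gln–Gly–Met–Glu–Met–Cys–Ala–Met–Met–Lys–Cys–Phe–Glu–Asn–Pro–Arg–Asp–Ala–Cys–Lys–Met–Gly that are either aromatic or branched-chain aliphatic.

2

Aromatic: F, W, Y. Branched-chain aliphatic: I, L, V.
Aromatic residues here: Tyr1, Phe15 (2).
Branched-chain aliphatic residues here: none (0).
The two groups share no amino acid, so total = 2 + 0 = 2.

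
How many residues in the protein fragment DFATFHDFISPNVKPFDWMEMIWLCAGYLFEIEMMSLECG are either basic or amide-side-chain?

3

Basic: H, K, R. Amide-side-chain: N, Q.
Basic residues here: H6, K14 (2).
Amide-side-chain residues here: N12 (1).
The two groups share no amino acid, so total = 2 + 1 = 3.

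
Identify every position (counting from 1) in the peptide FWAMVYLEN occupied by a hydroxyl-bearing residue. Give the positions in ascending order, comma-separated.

6

Serine (S), threonine (T), and tyrosine (Y) each carry a hydroxyl group on the side chain.
Matching residues: Y6.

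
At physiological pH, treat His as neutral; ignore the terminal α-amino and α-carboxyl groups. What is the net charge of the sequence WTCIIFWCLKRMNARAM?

The side chains ionized at physiological pH are Lys/Arg (+1) and Asp/Glu (−1); with His treated as neutral, nothing else contributes.
Positive (K, R): K10, R11, R15 → +3.
Negative (D, E): none → −0.
Net charge = (+3) + (−0) = +3.

+3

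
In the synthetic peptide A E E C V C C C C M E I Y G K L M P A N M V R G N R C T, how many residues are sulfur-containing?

9

The sulfur-bearing residues are cysteine (–SH) and methionine (–S–CH₃).
Matching residues: C4, C6, C7, C8, C9, M10, M17, M21, C27.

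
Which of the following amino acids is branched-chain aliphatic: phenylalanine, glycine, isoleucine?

V, L, and I make up the branched-chain aliphatic group.
Of the listed options, only isoleucine belongs to this group.

isoleucine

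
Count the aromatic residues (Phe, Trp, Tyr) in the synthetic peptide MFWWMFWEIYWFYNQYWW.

12

Matching residues: F2, W3, W4, F6, W7, Y10, W11, F12, Y13, Y16, W17, W18.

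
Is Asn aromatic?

No

F, W, and Y each carry an aromatic ring on the side chain.
Asparagine is not in this group.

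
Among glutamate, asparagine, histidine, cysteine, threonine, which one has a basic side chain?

K, R, and H are the three residues with basic side chains (ε-amine, guanidinium, and imidazole respectively).
Of the listed options, only histidine belongs to this group.

histidine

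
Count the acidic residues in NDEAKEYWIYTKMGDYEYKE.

6

The acidic residues are Asp (D) and Glu (E), whose side chains end in a carboxylate group.
Matching residues: D2, E3, E6, D15, E17, E20.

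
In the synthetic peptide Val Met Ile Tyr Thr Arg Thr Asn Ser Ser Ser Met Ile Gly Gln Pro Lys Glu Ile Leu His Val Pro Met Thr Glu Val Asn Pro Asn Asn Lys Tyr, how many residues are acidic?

2

Only D (aspartate) and E (glutamate) carry a side-chain carboxylic acid.
Matching residues: Glu18, Glu26.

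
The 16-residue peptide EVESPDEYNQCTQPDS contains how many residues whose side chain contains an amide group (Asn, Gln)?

3

Matching residues: N9, Q10, Q13.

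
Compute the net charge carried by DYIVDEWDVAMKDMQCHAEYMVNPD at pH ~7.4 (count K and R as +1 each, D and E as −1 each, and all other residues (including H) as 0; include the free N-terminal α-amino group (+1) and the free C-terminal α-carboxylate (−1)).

Positive (K, R): K12 → +1.
Negative (D, E): D1, D5, E6, D8, D13, E19, D25 → −7.
The N-terminus (+1) and C-terminus (−1) cancel.
Net charge = (+1) + (−7) = −6.

-6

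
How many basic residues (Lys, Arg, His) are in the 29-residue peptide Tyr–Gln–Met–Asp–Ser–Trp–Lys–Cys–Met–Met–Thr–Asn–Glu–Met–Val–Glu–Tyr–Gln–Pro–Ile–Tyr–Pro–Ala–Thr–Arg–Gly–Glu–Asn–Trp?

2

Matching residues: Lys7, Arg25.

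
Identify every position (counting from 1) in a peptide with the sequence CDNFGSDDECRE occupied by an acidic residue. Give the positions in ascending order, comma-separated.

2, 7, 8, 9, 12

Aspartate (D) and glutamate (E) have carboxylic-acid side chains and are the acidic amino acids.
Matching residues: D2, D7, D8, E9, E12.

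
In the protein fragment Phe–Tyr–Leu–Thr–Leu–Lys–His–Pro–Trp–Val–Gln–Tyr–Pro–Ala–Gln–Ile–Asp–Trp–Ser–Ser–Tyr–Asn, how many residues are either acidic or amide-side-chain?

Acidic: D, E. Amide-side-chain: N, Q.
Acidic residues here: Asp17 (1).
Amide-side-chain residues here: Gln11, Gln15, Asn22 (3).
The two groups share no amino acid, so total = 1 + 3 = 4.

4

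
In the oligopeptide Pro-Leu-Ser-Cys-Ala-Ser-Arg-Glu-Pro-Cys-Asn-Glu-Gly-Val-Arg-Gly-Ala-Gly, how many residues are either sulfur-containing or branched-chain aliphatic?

4

Sulfur-containing: C, M. Branched-chain aliphatic: I, L, V.
Sulfur-containing residues here: Cys4, Cys10 (2).
Branched-chain aliphatic residues here: Leu2, Val14 (2).
The two groups share no amino acid, so total = 2 + 2 = 4.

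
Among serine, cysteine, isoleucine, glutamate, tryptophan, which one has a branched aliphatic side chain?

isoleucine

V, L, and I make up the branched-chain aliphatic group.
Of the listed options, only isoleucine belongs to this group.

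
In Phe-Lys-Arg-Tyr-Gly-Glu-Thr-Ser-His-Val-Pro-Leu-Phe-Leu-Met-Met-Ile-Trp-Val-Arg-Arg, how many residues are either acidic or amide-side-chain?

Acidic: D, E. Amide-side-chain: N, Q.
Acidic residues here: Glu6 (1).
Amide-side-chain residues here: none (0).
The two groups share no amino acid, so total = 1 + 0 = 1.

1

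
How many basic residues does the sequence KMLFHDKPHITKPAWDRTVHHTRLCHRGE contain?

K, R, and H are the three residues with basic side chains (ε-amine, guanidinium, and imidazole respectively).
Matching residues: K1, H5, K7, H9, K12, R17, H20, H21, R23, H26, R27.

11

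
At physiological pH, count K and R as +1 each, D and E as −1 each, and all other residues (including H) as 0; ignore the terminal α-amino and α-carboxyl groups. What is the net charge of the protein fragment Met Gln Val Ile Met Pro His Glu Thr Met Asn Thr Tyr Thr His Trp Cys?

-1

Positive (K, R): none → +0.
Negative (D, E): Glu8 → −1.
Net charge = (+0) + (−1) = −1.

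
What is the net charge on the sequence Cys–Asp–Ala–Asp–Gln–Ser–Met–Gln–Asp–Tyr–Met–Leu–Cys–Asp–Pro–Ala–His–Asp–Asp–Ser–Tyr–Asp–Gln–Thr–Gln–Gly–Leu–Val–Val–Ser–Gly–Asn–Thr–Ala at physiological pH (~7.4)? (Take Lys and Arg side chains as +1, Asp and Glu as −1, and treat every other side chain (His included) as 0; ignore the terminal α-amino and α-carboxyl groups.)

Positive (K, R): none → +0.
Negative (D, E): Asp2, Asp4, Asp9, Asp14, Asp18, Asp19, Asp22 → −7.
Net charge = (+0) + (−7) = −7.

-7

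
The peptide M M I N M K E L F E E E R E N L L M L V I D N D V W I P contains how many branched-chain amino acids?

9

The BCAAs are Val, Leu, and Ile — aliphatic side chains with a branch point.
Matching residues: I3, L8, L16, L17, L19, V20, I21, V25, I27.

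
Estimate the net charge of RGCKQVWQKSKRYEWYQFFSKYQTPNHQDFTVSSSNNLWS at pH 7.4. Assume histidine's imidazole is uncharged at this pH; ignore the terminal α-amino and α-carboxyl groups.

At pH ~7.4 the Lys and Arg side chains are protonated (+1), the Asp and Glu side chains are deprotonated (−1), and with His taken as neutral all other side chains carry no charge.
Positive (K, R): R1, K4, K9, K11, R12, K21 → +6.
Negative (D, E): E14, D29 → −2.
Net charge = (+6) + (−2) = +4.

+4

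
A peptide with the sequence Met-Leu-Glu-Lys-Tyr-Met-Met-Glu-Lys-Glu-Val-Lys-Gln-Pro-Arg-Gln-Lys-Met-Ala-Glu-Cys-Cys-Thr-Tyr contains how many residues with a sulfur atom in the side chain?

6

Cysteine (C, thiol) and methionine (M, thioether) are the two sulfur-containing amino acids.
Matching residues: Met1, Met6, Met7, Met18, Cys21, Cys22.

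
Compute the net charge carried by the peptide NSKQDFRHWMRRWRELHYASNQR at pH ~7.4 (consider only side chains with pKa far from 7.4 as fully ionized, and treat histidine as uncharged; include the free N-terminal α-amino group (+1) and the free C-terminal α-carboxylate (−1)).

+4

Near pH 7.4, K and R contribute +1 each, D and E contribute −1 each, and every other side chain (His included, as stated) is uncharged.
Positive (K, R): K3, R7, R11, R12, R14, R23 → +6.
Negative (D, E): D5, E15 → −2.
The N-terminus (+1) and C-terminus (−1) cancel.
Net charge = (+6) + (−2) = +4.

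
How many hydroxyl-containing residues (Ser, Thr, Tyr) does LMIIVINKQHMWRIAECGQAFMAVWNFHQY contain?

1

Matching residues: Y30.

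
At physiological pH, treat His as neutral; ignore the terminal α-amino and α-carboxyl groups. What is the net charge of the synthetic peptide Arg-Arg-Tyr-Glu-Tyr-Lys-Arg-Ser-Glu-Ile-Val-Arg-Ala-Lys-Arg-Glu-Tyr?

+4

Near pH 7.4, K and R contribute +1 each, D and E contribute −1 each, and every other side chain (His included, as stated) is uncharged.
Positive (K, R): Arg1, Arg2, Lys6, Arg7, Arg12, Lys14, Arg15 → +7.
Negative (D, E): Glu4, Glu9, Glu16 → −3.
Net charge = (+7) + (−3) = +4.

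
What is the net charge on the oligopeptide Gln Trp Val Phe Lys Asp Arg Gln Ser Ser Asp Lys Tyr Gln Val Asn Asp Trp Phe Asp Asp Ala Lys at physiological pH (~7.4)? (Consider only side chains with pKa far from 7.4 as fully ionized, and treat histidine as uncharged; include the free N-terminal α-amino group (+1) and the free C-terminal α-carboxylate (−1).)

-1

At pH ~7.4 the Lys and Arg side chains are protonated (+1), the Asp and Glu side chains are deprotonated (−1), and with His taken as neutral all other side chains carry no charge.
Positive (K, R): Lys5, Arg7, Lys12, Lys23 → +4.
Negative (D, E): Asp6, Asp11, Asp17, Asp20, Asp21 → −5.
The N-terminus (+1) and C-terminus (−1) cancel.
Net charge = (+4) + (−5) = −1.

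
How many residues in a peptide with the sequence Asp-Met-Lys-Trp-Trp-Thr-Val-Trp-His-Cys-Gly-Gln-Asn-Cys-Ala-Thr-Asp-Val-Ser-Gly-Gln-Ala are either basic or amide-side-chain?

Basic: H, K, R. Amide-side-chain: N, Q.
Basic residues here: Lys3, His9 (2).
Amide-side-chain residues here: Gln12, Asn13, Gln21 (3).
The two groups share no amino acid, so total = 2 + 3 = 5.

5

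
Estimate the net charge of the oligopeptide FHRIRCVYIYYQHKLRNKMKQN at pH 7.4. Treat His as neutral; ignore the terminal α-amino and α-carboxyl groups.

+6

The side chains ionized at physiological pH are Lys/Arg (+1) and Asp/Glu (−1); with His treated as neutral, nothing else contributes.
Positive (K, R): R3, R5, K14, R16, K18, K20 → +6.
Negative (D, E): none → −0.
Net charge = (+6) + (−0) = +6.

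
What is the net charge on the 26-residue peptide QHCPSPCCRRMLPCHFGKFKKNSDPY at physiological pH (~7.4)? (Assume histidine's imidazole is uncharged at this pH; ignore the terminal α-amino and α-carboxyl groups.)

Near pH 7.4, K and R contribute +1 each, D and E contribute −1 each, and every other side chain (His included, as stated) is uncharged.
Positive (K, R): R9, R10, K18, K20, K21 → +5.
Negative (D, E): D24 → −1.
Net charge = (+5) + (−1) = +4.

+4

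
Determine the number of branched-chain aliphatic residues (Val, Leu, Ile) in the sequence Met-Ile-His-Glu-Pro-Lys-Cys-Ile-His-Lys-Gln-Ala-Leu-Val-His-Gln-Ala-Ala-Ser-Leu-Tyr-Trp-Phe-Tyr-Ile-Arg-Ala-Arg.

Matching residues: Ile2, Ile8, Leu13, Val14, Leu20, Ile25.

6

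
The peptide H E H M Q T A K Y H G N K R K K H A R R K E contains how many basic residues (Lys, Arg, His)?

Matching residues: H1, H3, K8, H10, K13, R14, K15, K16, H17, R19, R20, K21.

12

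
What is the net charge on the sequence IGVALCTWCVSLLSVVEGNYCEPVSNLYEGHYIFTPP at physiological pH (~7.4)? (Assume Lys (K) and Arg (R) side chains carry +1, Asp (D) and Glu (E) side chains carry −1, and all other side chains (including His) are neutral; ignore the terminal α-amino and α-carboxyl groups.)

-3

Positive (K, R): none → +0.
Negative (D, E): E17, E22, E29 → −3.
Net charge = (+0) + (−3) = −3.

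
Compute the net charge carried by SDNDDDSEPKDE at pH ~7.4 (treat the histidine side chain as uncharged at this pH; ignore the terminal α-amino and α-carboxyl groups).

The side chains ionized at physiological pH are Lys/Arg (+1) and Asp/Glu (−1); with His treated as neutral, nothing else contributes.
Positive (K, R): K10 → +1.
Negative (D, E): D2, D4, D5, D6, E8, D11, E12 → −7.
Net charge = (+1) + (−7) = −6.

-6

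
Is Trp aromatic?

Yes

Phenylalanine (F), tryptophan (W), and tyrosine (Y) have aromatic ring side chains.
Tryptophan is in this group.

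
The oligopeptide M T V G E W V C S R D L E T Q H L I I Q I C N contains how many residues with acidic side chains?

3

Aspartate (D) and glutamate (E) have carboxylic-acid side chains and are the acidic amino acids.
Matching residues: E5, D11, E13.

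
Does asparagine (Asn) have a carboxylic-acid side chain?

The acidic residues are Asp (D) and Glu (E), whose side chains end in a carboxylate group.
Asparagine is not in this group.

No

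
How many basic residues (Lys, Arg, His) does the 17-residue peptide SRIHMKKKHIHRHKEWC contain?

10

Matching residues: R2, H4, K6, K7, K8, H9, H11, R12, H13, K14.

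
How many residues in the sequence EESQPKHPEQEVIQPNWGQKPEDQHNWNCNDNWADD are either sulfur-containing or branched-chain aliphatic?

Sulfur-containing: C, M. Branched-chain aliphatic: I, L, V.
Sulfur-containing residues here: C29 (1).
Branched-chain aliphatic residues here: V12, I13 (2).
The two groups share no amino acid, so total = 1 + 2 = 3.

3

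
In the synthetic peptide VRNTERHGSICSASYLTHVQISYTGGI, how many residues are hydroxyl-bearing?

9

Serine (S), threonine (T), and tyrosine (Y) each carry a hydroxyl group on the side chain.
Matching residues: T4, S9, S12, S14, Y15, T17, S22, Y23, T24.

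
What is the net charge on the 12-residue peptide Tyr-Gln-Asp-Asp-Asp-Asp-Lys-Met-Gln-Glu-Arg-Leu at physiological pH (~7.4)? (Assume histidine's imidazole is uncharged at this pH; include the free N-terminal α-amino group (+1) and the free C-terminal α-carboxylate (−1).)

-3

The side chains ionized at physiological pH are Lys/Arg (+1) and Asp/Glu (−1); with His treated as neutral, nothing else contributes.
Positive (K, R): Lys7, Arg11 → +2.
Negative (D, E): Asp3, Asp4, Asp5, Asp6, Glu10 → −5.
The N-terminus (+1) and C-terminus (−1) cancel.
Net charge = (+2) + (−5) = −3.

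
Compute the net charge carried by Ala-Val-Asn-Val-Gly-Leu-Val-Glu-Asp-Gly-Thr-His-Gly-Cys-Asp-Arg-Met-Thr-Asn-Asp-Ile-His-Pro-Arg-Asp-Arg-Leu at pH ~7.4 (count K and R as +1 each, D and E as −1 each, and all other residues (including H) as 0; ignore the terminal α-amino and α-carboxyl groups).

Positive (K, R): Arg16, Arg24, Arg26 → +3.
Negative (D, E): Glu8, Asp9, Asp15, Asp20, Asp25 → −5.
Net charge = (+3) + (−5) = −2.

-2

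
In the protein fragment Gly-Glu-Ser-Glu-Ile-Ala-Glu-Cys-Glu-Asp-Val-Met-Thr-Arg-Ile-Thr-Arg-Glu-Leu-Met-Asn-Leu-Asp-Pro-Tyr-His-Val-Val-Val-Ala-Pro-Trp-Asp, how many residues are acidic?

Only D (aspartate) and E (glutamate) carry a side-chain carboxylic acid.
Matching residues: Glu2, Glu4, Glu7, Glu9, Asp10, Glu18, Asp23, Asp33.

8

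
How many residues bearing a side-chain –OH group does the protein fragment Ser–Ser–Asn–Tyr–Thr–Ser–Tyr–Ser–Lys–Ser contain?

8

S, T, and Y are the three residues with a side-chain hydroxyl.
Matching residues: Ser1, Ser2, Tyr4, Thr5, Ser6, Tyr7, Ser8, Ser10.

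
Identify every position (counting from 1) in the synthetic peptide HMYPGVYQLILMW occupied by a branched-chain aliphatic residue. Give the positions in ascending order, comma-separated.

6, 9, 10, 11

Matching residues: V6, L9, I10, L11.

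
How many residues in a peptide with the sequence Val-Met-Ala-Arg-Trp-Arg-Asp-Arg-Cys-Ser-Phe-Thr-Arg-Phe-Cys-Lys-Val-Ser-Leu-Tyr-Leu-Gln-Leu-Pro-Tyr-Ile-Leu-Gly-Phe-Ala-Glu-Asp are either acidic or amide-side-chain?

Acidic: D, E. Amide-side-chain: N, Q.
Acidic residues here: Asp7, Glu31, Asp32 (3).
Amide-side-chain residues here: Gln22 (1).
The two groups share no amino acid, so total = 3 + 1 = 4.

4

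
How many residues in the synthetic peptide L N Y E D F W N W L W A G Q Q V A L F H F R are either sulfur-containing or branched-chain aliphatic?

4

Sulfur-containing: C, M. Branched-chain aliphatic: I, L, V.
Sulfur-containing residues here: none (0).
Branched-chain aliphatic residues here: L1, L10, V16, L18 (4).
The two groups share no amino acid, so total = 0 + 4 = 4.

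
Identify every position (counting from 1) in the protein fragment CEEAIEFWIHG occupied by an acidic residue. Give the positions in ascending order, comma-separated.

Matching residues: E2, E3, E6.

2, 3, 6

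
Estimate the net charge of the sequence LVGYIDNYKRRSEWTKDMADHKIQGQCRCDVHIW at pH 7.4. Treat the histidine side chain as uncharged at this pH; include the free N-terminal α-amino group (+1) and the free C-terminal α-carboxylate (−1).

+1

Near pH 7.4, K and R contribute +1 each, D and E contribute −1 each, and every other side chain (His included, as stated) is uncharged.
Positive (K, R): K9, R10, R11, K16, K22, R28 → +6.
Negative (D, E): D6, E13, D17, D20, D30 → −5.
The N-terminus (+1) and C-terminus (−1) cancel.
Net charge = (+6) + (−5) = +1.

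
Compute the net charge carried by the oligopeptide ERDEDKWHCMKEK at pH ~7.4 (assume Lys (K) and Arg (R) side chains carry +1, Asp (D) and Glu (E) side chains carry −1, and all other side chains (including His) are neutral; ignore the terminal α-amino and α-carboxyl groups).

-1

Positive (K, R): R2, K6, K11, K13 → +4.
Negative (D, E): E1, D3, E4, D5, E12 → −5.
Net charge = (+4) + (−5) = −1.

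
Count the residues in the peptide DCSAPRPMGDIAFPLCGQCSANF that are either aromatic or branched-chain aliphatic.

4

Aromatic: F, W, Y. Branched-chain aliphatic: I, L, V.
Aromatic residues here: F13, F23 (2).
Branched-chain aliphatic residues here: I11, L15 (2).
The two groups share no amino acid, so total = 2 + 2 = 4.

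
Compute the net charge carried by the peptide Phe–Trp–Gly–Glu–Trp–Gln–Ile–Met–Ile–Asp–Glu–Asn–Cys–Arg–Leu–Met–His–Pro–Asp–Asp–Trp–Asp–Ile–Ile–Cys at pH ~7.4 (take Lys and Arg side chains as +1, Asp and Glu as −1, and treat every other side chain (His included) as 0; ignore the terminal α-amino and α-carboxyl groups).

-5

Positive (K, R): Arg14 → +1.
Negative (D, E): Glu4, Asp10, Glu11, Asp19, Asp20, Asp22 → −6.
Net charge = (+1) + (−6) = −5.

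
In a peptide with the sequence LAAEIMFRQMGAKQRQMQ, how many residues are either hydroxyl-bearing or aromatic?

Hydroxyl-bearing: S, T, Y. Aromatic: F, W, Y.
Hydroxyl-bearing residues here: none (0).
Aromatic residues here: F7 (1).
(Y belongs to both groups, but none appear in this sequence.) Total = 0 + 1 = 1.

1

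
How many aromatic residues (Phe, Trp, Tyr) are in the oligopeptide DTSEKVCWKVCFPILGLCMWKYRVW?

Matching residues: W8, F12, W20, Y22, W25.

5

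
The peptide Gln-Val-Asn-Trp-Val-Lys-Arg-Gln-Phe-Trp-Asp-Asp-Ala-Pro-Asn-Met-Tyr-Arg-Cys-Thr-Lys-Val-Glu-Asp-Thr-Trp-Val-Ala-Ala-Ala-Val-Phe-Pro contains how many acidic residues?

4

The acidic residues are Asp (D) and Glu (E), whose side chains end in a carboxylate group.
Matching residues: Asp11, Asp12, Glu23, Asp24.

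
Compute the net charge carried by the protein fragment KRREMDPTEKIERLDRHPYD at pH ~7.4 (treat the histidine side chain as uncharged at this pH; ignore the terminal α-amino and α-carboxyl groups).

0

Near pH 7.4, K and R contribute +1 each, D and E contribute −1 each, and every other side chain (His included, as stated) is uncharged.
Positive (K, R): K1, R2, R3, K10, R13, R16 → +6.
Negative (D, E): E4, D6, E9, E12, D15, D20 → −6.
Net charge = (+6) + (−6) = 0.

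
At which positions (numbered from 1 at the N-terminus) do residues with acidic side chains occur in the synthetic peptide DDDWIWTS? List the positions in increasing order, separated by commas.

1, 2, 3

Aspartate (D) and glutamate (E) have carboxylic-acid side chains and are the acidic amino acids.
Matching residues: D1, D2, D3.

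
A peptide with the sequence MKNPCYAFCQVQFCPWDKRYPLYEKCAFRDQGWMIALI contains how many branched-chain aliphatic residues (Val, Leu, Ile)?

Matching residues: V11, L22, I35, L37, I38.

5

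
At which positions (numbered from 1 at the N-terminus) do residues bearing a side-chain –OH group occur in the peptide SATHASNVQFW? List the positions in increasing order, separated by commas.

S, T, and Y are the three residues with a side-chain hydroxyl.
Matching residues: S1, T3, S6.

1, 3, 6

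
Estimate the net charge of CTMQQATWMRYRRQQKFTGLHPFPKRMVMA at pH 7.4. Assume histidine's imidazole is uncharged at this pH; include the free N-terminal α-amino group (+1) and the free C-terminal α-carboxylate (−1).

+6

Near pH 7.4, K and R contribute +1 each, D and E contribute −1 each, and every other side chain (His included, as stated) is uncharged.
Positive (K, R): R10, R12, R13, K16, K25, R26 → +6.
Negative (D, E): none → −0.
The N-terminus (+1) and C-terminus (−1) cancel.
Net charge = (+6) + (−0) = +6.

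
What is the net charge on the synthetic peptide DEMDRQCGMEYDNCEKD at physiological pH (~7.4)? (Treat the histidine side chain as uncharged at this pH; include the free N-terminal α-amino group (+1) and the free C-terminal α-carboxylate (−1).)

The side chains ionized at physiological pH are Lys/Arg (+1) and Asp/Glu (−1); with His treated as neutral, nothing else contributes.
Positive (K, R): R5, K16 → +2.
Negative (D, E): D1, E2, D4, E10, D12, E15, D17 → −7.
The N-terminus (+1) and C-terminus (−1) cancel.
Net charge = (+2) + (−7) = −5.

-5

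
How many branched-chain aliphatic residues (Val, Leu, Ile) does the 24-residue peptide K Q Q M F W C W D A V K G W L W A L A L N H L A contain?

5

Matching residues: V11, L15, L18, L20, L23.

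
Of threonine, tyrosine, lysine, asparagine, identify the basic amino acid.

K, R, and H are the three residues with basic side chains (ε-amine, guanidinium, and imidazole respectively).
Of the listed options, only lysine belongs to this group.

lysine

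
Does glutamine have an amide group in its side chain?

Yes

The amide-side-chain residues are Asn (N) and Gln (Q).
Glutamine is in this group.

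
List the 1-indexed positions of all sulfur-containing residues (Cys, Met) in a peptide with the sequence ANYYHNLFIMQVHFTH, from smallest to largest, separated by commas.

Matching residues: M10.

10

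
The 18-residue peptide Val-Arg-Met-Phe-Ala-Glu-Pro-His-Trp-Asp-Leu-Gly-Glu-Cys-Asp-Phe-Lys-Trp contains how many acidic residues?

4

Aspartate (D) and glutamate (E) have carboxylic-acid side chains and are the acidic amino acids.
Matching residues: Glu6, Asp10, Glu13, Asp15.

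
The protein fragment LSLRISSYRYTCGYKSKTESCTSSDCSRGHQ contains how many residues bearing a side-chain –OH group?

Serine (S), threonine (T), and tyrosine (Y) each carry a hydroxyl group on the side chain.
Matching residues: S2, S6, S7, Y8, Y10, T11, Y14, S16, T18, S20, T22, S23, S24, S27.

14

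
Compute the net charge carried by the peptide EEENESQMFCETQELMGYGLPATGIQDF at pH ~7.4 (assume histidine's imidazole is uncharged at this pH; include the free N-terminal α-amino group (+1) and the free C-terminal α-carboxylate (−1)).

-7

At pH ~7.4 the Lys and Arg side chains are protonated (+1), the Asp and Glu side chains are deprotonated (−1), and with His taken as neutral all other side chains carry no charge.
Positive (K, R): none → +0.
Negative (D, E): E1, E2, E3, E5, E11, E14, D27 → −7.
The N-terminus (+1) and C-terminus (−1) cancel.
Net charge = (+0) + (−7) = −7.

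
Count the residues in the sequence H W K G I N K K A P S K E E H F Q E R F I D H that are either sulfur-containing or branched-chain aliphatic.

Sulfur-containing: C, M. Branched-chain aliphatic: I, L, V.
Sulfur-containing residues here: none (0).
Branched-chain aliphatic residues here: I5, I21 (2).
The two groups share no amino acid, so total = 0 + 2 = 2.

2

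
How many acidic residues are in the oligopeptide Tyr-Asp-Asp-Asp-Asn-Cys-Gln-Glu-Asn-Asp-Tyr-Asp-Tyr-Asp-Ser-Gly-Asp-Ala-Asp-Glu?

10

Only D (aspartate) and E (glutamate) carry a side-chain carboxylic acid.
Matching residues: Asp2, Asp3, Asp4, Glu8, Asp10, Asp12, Asp14, Asp17, Asp19, Glu20.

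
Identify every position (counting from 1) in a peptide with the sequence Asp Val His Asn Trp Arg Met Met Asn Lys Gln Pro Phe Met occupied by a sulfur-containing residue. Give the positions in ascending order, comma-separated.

7, 8, 14

Cysteine (C, thiol) and methionine (M, thioether) are the two sulfur-containing amino acids.
Matching residues: Met7, Met8, Met14.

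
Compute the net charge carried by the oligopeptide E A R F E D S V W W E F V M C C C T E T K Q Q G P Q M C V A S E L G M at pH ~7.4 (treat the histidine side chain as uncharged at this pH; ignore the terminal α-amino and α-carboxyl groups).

-4

The side chains ionized at physiological pH are Lys/Arg (+1) and Asp/Glu (−1); with His treated as neutral, nothing else contributes.
Positive (K, R): R3, K21 → +2.
Negative (D, E): E1, E5, D6, E11, E19, E32 → −6.
Net charge = (+2) + (−6) = −4.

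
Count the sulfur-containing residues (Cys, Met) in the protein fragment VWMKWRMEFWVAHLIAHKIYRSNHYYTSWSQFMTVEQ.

3

Matching residues: M3, M7, M33.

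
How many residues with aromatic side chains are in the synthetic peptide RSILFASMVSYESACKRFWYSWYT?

7

The aromatic amino acids are Phe (F, benzyl), Trp (W, indole), and Tyr (Y, phenol).
Matching residues: F5, Y11, F18, W19, Y20, W22, Y23.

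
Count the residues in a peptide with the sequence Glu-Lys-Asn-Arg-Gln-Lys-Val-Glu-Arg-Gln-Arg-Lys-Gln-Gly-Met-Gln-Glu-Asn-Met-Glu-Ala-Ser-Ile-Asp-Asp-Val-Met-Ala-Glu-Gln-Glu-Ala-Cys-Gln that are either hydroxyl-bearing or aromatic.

1

Hydroxyl-bearing: S, T, Y. Aromatic: F, W, Y.
Hydroxyl-bearing residues here: Ser22 (1).
Aromatic residues here: none (0).
(Y belongs to both groups, but none appear in this sequence.) Total = 1 + 0 = 1.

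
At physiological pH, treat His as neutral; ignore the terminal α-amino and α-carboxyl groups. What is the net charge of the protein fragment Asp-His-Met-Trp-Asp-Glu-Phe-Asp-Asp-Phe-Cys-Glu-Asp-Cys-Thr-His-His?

-7

The side chains ionized at physiological pH are Lys/Arg (+1) and Asp/Glu (−1); with His treated as neutral, nothing else contributes.
Positive (K, R): none → +0.
Negative (D, E): Asp1, Asp5, Glu6, Asp8, Asp9, Glu12, Asp13 → −7.
Net charge = (+0) + (−7) = −7.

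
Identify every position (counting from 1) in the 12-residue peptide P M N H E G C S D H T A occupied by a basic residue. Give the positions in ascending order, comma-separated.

4, 10

K, R, and H are the three residues with basic side chains (ε-amine, guanidinium, and imidazole respectively).
Matching residues: H4, H10.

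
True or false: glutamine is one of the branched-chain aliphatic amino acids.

False

Valine (V), leucine (L), and isoleucine (I) are the branched-chain amino acids.
Glutamine is not in this group.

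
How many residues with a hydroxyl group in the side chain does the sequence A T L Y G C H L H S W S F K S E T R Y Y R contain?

The –OH-bearing residues are Ser, Thr (aliphatic alcohols), and Tyr (phenol).
Matching residues: T2, Y4, S10, S12, S15, T17, Y19, Y20.

8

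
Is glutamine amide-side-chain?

Only N (asparagine) and Q (glutamine) carry a side-chain carboxamide.
Glutamine is in this group.

Yes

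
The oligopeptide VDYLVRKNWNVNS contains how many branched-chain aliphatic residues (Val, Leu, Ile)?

4

Matching residues: V1, L4, V5, V11.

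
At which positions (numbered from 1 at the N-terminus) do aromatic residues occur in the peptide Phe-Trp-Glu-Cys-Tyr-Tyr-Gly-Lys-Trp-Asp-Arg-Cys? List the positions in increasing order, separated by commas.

1, 2, 5, 6, 9

The aromatic amino acids are Phe (F, benzyl), Trp (W, indole), and Tyr (Y, phenol).
Matching residues: Phe1, Trp2, Tyr5, Tyr6, Trp9.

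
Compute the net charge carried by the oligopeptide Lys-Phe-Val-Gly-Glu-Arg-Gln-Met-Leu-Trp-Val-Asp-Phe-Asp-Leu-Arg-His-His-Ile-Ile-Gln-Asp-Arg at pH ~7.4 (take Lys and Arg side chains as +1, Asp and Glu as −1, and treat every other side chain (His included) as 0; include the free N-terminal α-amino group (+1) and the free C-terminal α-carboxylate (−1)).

Positive (K, R): Lys1, Arg6, Arg16, Arg23 → +4.
Negative (D, E): Glu5, Asp12, Asp14, Asp22 → −4.
The N-terminus (+1) and C-terminus (−1) cancel.
Net charge = (+4) + (−4) = 0.

0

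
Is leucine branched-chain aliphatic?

Yes

The BCAAs are Val, Leu, and Ile — aliphatic side chains with a branch point.
Leucine is in this group.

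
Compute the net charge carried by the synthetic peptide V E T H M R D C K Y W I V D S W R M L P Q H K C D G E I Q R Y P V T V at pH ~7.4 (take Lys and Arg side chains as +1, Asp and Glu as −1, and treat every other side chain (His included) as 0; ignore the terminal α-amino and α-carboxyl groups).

0

Positive (K, R): R6, K9, R17, K23, R30 → +5.
Negative (D, E): E2, D7, D14, D25, E27 → −5.
Net charge = (+5) + (−5) = 0.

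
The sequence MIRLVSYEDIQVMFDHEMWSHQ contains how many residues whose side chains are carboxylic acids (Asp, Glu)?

Matching residues: E8, D9, D15, E17.

4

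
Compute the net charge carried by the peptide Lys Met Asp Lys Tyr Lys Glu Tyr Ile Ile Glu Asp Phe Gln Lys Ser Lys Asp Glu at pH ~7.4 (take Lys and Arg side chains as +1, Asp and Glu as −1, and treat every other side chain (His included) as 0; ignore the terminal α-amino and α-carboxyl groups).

-1

Positive (K, R): Lys1, Lys4, Lys6, Lys15, Lys17 → +5.
Negative (D, E): Asp3, Glu7, Glu11, Asp12, Asp18, Glu19 → −6.
Net charge = (+5) + (−6) = −1.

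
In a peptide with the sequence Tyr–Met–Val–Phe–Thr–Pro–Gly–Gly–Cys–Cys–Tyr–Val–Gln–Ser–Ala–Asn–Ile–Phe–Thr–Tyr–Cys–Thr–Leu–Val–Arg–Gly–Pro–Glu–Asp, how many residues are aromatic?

F, W, and Y each carry an aromatic ring on the side chain.
Matching residues: Tyr1, Phe4, Tyr11, Phe18, Tyr20.

5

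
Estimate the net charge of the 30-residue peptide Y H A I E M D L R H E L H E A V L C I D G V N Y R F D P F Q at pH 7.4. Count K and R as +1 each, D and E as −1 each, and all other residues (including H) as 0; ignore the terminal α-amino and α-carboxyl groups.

Positive (K, R): R9, R25 → +2.
Negative (D, E): E5, D7, E11, E14, D20, D27 → −6.
Net charge = (+2) + (−6) = −4.

-4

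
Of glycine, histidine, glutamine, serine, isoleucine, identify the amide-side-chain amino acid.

glutamine

The amide-side-chain residues are Asn (N) and Gln (Q).
Of the listed options, only glutamine belongs to this group.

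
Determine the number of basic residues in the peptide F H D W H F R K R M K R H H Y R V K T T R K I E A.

13

Lysine (K), arginine (R), and histidine (H) have basic, nitrogen-containing side chains.
Matching residues: H2, H5, R7, K8, R9, K11, R12, H13, H14, R16, K18, R21, K22.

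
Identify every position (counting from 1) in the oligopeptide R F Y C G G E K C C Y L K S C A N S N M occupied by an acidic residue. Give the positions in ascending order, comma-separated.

Matching residues: E7.

7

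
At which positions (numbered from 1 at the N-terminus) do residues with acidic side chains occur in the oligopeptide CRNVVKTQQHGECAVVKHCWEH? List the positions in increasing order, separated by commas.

Aspartate (D) and glutamate (E) have carboxylic-acid side chains and are the acidic amino acids.
Matching residues: E12, E21.

12, 21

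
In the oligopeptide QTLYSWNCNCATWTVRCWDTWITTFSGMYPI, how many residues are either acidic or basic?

2

Acidic: D, E. Basic: H, K, R.
Acidic residues here: D19 (1).
Basic residues here: R16 (1).
The two groups share no amino acid, so total = 1 + 1 = 2.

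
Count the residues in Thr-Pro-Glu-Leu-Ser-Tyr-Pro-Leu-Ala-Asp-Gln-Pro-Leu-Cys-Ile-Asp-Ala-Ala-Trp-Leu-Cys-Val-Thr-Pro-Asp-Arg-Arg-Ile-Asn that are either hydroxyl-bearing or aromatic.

5

Hydroxyl-bearing: S, T, Y. Aromatic: F, W, Y.
Hydroxyl-bearing residues here: Thr1, Ser5, Tyr6, Thr23 (4).
Aromatic residues here: Tyr6, Trp19 (2).
Y is in both groups, so the 1 Y residue must not be double-counted.
Total = 4 + 2 − 1 = 5.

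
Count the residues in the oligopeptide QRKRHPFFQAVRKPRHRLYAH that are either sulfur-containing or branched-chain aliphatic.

2

Sulfur-containing: C, M. Branched-chain aliphatic: I, L, V.
Sulfur-containing residues here: none (0).
Branched-chain aliphatic residues here: V11, L18 (2).
The two groups share no amino acid, so total = 0 + 2 = 2.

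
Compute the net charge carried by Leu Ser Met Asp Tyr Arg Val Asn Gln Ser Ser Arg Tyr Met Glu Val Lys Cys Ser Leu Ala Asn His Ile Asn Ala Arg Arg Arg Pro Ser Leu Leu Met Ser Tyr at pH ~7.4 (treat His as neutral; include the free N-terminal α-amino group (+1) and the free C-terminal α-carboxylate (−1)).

+4

The side chains ionized at physiological pH are Lys/Arg (+1) and Asp/Glu (−1); with His treated as neutral, nothing else contributes.
Positive (K, R): Arg6, Arg12, Lys17, Arg27, Arg28, Arg29 → +6.
Negative (D, E): Asp4, Glu15 → −2.
The N-terminus (+1) and C-terminus (−1) cancel.
Net charge = (+6) + (−2) = +4.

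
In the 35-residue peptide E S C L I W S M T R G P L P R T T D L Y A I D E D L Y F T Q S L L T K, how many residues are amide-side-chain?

Asparagine (N) and glutamine (Q) have uncharged amide side chains.
Matching residues: Q30.

1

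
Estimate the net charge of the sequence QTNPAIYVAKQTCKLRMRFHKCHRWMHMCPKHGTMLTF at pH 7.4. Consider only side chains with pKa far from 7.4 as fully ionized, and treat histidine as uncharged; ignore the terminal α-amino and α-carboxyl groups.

+7

Near pH 7.4, K and R contribute +1 each, D and E contribute −1 each, and every other side chain (His included, as stated) is uncharged.
Positive (K, R): K10, K14, R16, R18, K21, R24, K31 → +7.
Negative (D, E): none → −0.
Net charge = (+7) + (−0) = +7.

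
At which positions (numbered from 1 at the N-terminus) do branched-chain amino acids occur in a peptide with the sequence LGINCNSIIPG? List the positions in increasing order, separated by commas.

1, 3, 8, 9

Valine (V), leucine (L), and isoleucine (I) are the branched-chain amino acids.
Matching residues: L1, I3, I8, I9.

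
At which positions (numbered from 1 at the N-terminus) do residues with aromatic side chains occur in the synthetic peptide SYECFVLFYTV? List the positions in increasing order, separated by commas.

2, 5, 8, 9

F, W, and Y each carry an aromatic ring on the side chain.
Matching residues: Y2, F5, F8, Y9.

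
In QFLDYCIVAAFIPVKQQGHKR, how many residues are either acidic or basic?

5

Acidic: D, E. Basic: H, K, R.
Acidic residues here: D4 (1).
Basic residues here: K15, H19, K20, R21 (4).
The two groups share no amino acid, so total = 1 + 4 = 5.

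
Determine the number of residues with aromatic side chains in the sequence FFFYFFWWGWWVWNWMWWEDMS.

The aromatic amino acids are Phe (F, benzyl), Trp (W, indole), and Tyr (Y, phenol).
Matching residues: F1, F2, F3, Y4, F5, F6, W7, W8, W10, W11, W13, W15, W17, W18.

14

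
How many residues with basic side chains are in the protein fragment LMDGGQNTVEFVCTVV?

0

The basic amino acids are Lys (K), Arg (R), and His (H).
None of the 16 residues belong to this group.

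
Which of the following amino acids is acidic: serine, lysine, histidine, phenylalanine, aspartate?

aspartate

The acidic residues are Asp (D) and Glu (E), whose side chains end in a carboxylate group.
Of the listed options, only aspartate belongs to this group.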